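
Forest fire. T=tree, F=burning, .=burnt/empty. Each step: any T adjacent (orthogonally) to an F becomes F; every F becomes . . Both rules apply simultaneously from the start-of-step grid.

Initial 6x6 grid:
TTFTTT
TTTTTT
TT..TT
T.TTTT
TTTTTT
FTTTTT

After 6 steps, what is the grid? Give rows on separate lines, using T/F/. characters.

Step 1: 5 trees catch fire, 2 burn out
  TF.FTT
  TTFTTT
  TT..TT
  T.TTTT
  FTTTTT
  .FTTTT
Step 2: 7 trees catch fire, 5 burn out
  F...FT
  TF.FTT
  TT..TT
  F.TTTT
  .FTTTT
  ..FTTT
Step 3: 7 trees catch fire, 7 burn out
  .....F
  F...FT
  FF..TT
  ..TTTT
  ..FTTT
  ...FTT
Step 4: 5 trees catch fire, 7 burn out
  ......
  .....F
  ....FT
  ..FTTT
  ...FTT
  ....FT
Step 5: 5 trees catch fire, 5 burn out
  ......
  ......
  .....F
  ...FFT
  ....FT
  .....F
Step 6: 2 trees catch fire, 5 burn out
  ......
  ......
  ......
  .....F
  .....F
  ......

......
......
......
.....F
.....F
......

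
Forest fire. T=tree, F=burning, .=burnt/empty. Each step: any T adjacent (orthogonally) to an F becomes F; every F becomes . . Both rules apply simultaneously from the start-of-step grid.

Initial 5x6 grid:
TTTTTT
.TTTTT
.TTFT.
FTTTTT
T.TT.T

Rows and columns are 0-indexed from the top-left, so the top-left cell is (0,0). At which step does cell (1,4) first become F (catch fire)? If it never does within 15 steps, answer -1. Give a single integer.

Step 1: cell (1,4)='T' (+6 fires, +2 burnt)
Step 2: cell (1,4)='F' (+7 fires, +6 burnt)
  -> target ignites at step 2
Step 3: cell (1,4)='.' (+6 fires, +7 burnt)
Step 4: cell (1,4)='.' (+3 fires, +6 burnt)
Step 5: cell (1,4)='.' (+1 fires, +3 burnt)
Step 6: cell (1,4)='.' (+0 fires, +1 burnt)
  fire out at step 6

2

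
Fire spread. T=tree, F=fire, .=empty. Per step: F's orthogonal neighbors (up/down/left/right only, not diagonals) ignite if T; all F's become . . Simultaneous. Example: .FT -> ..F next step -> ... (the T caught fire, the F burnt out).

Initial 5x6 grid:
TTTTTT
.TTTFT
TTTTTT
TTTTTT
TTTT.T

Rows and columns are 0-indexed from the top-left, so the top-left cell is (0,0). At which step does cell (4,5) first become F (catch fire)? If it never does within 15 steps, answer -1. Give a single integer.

Step 1: cell (4,5)='T' (+4 fires, +1 burnt)
Step 2: cell (4,5)='T' (+6 fires, +4 burnt)
Step 3: cell (4,5)='T' (+5 fires, +6 burnt)
Step 4: cell (4,5)='F' (+5 fires, +5 burnt)
  -> target ignites at step 4
Step 5: cell (4,5)='.' (+4 fires, +5 burnt)
Step 6: cell (4,5)='.' (+2 fires, +4 burnt)
Step 7: cell (4,5)='.' (+1 fires, +2 burnt)
Step 8: cell (4,5)='.' (+0 fires, +1 burnt)
  fire out at step 8

4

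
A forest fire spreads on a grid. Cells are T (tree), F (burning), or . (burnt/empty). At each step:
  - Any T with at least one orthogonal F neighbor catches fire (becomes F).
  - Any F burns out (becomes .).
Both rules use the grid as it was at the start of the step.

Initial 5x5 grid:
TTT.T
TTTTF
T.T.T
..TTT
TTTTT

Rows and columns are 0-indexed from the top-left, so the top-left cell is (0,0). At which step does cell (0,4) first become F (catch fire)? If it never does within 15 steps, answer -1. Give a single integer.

Step 1: cell (0,4)='F' (+3 fires, +1 burnt)
  -> target ignites at step 1
Step 2: cell (0,4)='.' (+2 fires, +3 burnt)
Step 3: cell (0,4)='.' (+5 fires, +2 burnt)
Step 4: cell (0,4)='.' (+4 fires, +5 burnt)
Step 5: cell (0,4)='.' (+3 fires, +4 burnt)
Step 6: cell (0,4)='.' (+1 fires, +3 burnt)
Step 7: cell (0,4)='.' (+1 fires, +1 burnt)
Step 8: cell (0,4)='.' (+0 fires, +1 burnt)
  fire out at step 8

1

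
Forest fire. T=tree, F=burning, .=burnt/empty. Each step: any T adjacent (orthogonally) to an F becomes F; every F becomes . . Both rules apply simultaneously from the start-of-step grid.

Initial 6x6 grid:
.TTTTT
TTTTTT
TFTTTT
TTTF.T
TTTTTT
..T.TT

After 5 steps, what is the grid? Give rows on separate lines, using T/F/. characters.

Step 1: 7 trees catch fire, 2 burn out
  .TTTTT
  TFTTTT
  F.FFTT
  TFF..T
  TTTFTT
  ..T.TT
Step 2: 9 trees catch fire, 7 burn out
  .FTTTT
  F.FFTT
  ....FT
  F....T
  TFF.FT
  ..T.TT
Step 3: 8 trees catch fire, 9 burn out
  ..FFTT
  ....FT
  .....F
  .....T
  F....F
  ..F.FT
Step 4: 4 trees catch fire, 8 burn out
  ....FT
  .....F
  ......
  .....F
  ......
  .....F
Step 5: 1 trees catch fire, 4 burn out
  .....F
  ......
  ......
  ......
  ......
  ......

.....F
......
......
......
......
......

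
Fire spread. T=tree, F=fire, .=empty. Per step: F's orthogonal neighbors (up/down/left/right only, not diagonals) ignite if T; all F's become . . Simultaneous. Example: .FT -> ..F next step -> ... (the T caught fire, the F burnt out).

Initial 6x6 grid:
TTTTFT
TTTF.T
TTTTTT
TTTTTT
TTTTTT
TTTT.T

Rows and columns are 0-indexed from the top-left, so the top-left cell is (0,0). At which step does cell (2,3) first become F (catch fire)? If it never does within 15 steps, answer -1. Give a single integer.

Step 1: cell (2,3)='F' (+4 fires, +2 burnt)
  -> target ignites at step 1
Step 2: cell (2,3)='.' (+6 fires, +4 burnt)
Step 3: cell (2,3)='.' (+7 fires, +6 burnt)
Step 4: cell (2,3)='.' (+7 fires, +7 burnt)
Step 5: cell (2,3)='.' (+4 fires, +7 burnt)
Step 6: cell (2,3)='.' (+3 fires, +4 burnt)
Step 7: cell (2,3)='.' (+1 fires, +3 burnt)
Step 8: cell (2,3)='.' (+0 fires, +1 burnt)
  fire out at step 8

1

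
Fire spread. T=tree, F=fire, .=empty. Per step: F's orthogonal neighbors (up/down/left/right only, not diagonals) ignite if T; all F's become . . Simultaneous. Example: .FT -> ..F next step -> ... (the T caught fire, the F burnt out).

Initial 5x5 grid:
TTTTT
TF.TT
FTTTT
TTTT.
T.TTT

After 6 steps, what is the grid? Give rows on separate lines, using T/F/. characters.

Step 1: 4 trees catch fire, 2 burn out
  TFTTT
  F..TT
  .FTTT
  FTTT.
  T.TTT
Step 2: 5 trees catch fire, 4 burn out
  F.FTT
  ...TT
  ..FTT
  .FTT.
  F.TTT
Step 3: 3 trees catch fire, 5 burn out
  ...FT
  ...TT
  ...FT
  ..FT.
  ..TTT
Step 4: 5 trees catch fire, 3 burn out
  ....F
  ...FT
  ....F
  ...F.
  ..FTT
Step 5: 2 trees catch fire, 5 burn out
  .....
  ....F
  .....
  .....
  ...FT
Step 6: 1 trees catch fire, 2 burn out
  .....
  .....
  .....
  .....
  ....F

.....
.....
.....
.....
....F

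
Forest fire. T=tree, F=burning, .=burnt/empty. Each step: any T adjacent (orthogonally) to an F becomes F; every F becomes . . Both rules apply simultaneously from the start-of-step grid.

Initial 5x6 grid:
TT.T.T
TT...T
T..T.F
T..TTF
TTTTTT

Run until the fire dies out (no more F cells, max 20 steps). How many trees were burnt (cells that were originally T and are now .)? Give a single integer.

Step 1: +3 fires, +2 burnt (F count now 3)
Step 2: +3 fires, +3 burnt (F count now 3)
Step 3: +2 fires, +3 burnt (F count now 2)
Step 4: +1 fires, +2 burnt (F count now 1)
Step 5: +1 fires, +1 burnt (F count now 1)
Step 6: +1 fires, +1 burnt (F count now 1)
Step 7: +1 fires, +1 burnt (F count now 1)
Step 8: +1 fires, +1 burnt (F count now 1)
Step 9: +1 fires, +1 burnt (F count now 1)
Step 10: +2 fires, +1 burnt (F count now 2)
Step 11: +1 fires, +2 burnt (F count now 1)
Step 12: +0 fires, +1 burnt (F count now 0)
Fire out after step 12
Initially T: 18, now '.': 29
Total burnt (originally-T cells now '.'): 17

Answer: 17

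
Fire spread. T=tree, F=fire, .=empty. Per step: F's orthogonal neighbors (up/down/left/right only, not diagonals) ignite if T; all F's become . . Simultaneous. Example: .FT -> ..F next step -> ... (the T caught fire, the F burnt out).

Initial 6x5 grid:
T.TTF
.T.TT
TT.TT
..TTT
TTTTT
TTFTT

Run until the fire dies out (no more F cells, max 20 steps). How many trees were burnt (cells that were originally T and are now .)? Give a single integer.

Answer: 18

Derivation:
Step 1: +5 fires, +2 burnt (F count now 5)
Step 2: +8 fires, +5 burnt (F count now 8)
Step 3: +5 fires, +8 burnt (F count now 5)
Step 4: +0 fires, +5 burnt (F count now 0)
Fire out after step 4
Initially T: 22, now '.': 26
Total burnt (originally-T cells now '.'): 18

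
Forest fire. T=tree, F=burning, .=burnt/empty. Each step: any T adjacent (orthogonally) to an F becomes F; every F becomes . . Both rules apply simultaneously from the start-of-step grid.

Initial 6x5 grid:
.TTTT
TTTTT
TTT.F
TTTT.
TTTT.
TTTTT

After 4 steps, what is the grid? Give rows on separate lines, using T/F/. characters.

Step 1: 1 trees catch fire, 1 burn out
  .TTTT
  TTTTF
  TTT..
  TTTT.
  TTTT.
  TTTTT
Step 2: 2 trees catch fire, 1 burn out
  .TTTF
  TTTF.
  TTT..
  TTTT.
  TTTT.
  TTTTT
Step 3: 2 trees catch fire, 2 burn out
  .TTF.
  TTF..
  TTT..
  TTTT.
  TTTT.
  TTTTT
Step 4: 3 trees catch fire, 2 burn out
  .TF..
  TF...
  TTF..
  TTTT.
  TTTT.
  TTTTT

.TF..
TF...
TTF..
TTTT.
TTTT.
TTTTT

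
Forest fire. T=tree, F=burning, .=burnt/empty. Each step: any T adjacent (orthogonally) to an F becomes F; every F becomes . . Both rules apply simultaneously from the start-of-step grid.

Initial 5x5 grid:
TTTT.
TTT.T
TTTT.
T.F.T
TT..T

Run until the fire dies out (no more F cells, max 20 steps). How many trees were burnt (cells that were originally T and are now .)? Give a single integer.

Answer: 14

Derivation:
Step 1: +1 fires, +1 burnt (F count now 1)
Step 2: +3 fires, +1 burnt (F count now 3)
Step 3: +3 fires, +3 burnt (F count now 3)
Step 4: +4 fires, +3 burnt (F count now 4)
Step 5: +2 fires, +4 burnt (F count now 2)
Step 6: +1 fires, +2 burnt (F count now 1)
Step 7: +0 fires, +1 burnt (F count now 0)
Fire out after step 7
Initially T: 17, now '.': 22
Total burnt (originally-T cells now '.'): 14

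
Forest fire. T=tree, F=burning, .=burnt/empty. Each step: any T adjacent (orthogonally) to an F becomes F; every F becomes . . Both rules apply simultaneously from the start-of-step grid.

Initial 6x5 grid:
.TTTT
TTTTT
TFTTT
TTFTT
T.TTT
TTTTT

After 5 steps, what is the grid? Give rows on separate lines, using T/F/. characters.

Step 1: 6 trees catch fire, 2 burn out
  .TTTT
  TFTTT
  F.FTT
  TF.FT
  T.FTT
  TTTTT
Step 2: 8 trees catch fire, 6 burn out
  .FTTT
  F.FTT
  ...FT
  F...F
  T..FT
  TTFTT
Step 3: 7 trees catch fire, 8 burn out
  ..FTT
  ...FT
  ....F
  .....
  F...F
  TF.FT
Step 4: 4 trees catch fire, 7 burn out
  ...FT
  ....F
  .....
  .....
  .....
  F...F
Step 5: 1 trees catch fire, 4 burn out
  ....F
  .....
  .....
  .....
  .....
  .....

....F
.....
.....
.....
.....
.....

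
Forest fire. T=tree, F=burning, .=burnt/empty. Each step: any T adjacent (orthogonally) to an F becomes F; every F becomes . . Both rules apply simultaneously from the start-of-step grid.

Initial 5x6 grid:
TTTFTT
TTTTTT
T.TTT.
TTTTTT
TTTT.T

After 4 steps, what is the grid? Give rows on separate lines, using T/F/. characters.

Step 1: 3 trees catch fire, 1 burn out
  TTF.FT
  TTTFTT
  T.TTT.
  TTTTTT
  TTTT.T
Step 2: 5 trees catch fire, 3 burn out
  TF...F
  TTF.FT
  T.TFT.
  TTTTTT
  TTTT.T
Step 3: 6 trees catch fire, 5 burn out
  F.....
  TF...F
  T.F.F.
  TTTFTT
  TTTT.T
Step 4: 4 trees catch fire, 6 burn out
  ......
  F.....
  T.....
  TTF.FT
  TTTF.T

......
F.....
T.....
TTF.FT
TTTF.T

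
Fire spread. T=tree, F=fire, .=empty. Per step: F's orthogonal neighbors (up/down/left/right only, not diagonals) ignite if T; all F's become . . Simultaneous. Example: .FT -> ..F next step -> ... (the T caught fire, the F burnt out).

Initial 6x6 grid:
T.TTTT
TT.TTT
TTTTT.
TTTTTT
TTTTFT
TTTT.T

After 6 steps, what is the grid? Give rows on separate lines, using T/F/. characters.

Step 1: 3 trees catch fire, 1 burn out
  T.TTTT
  TT.TTT
  TTTTT.
  TTTTFT
  TTTF.F
  TTTT.T
Step 2: 6 trees catch fire, 3 burn out
  T.TTTT
  TT.TTT
  TTTTF.
  TTTF.F
  TTF...
  TTTF.F
Step 3: 5 trees catch fire, 6 burn out
  T.TTTT
  TT.TFT
  TTTF..
  TTF...
  TF....
  TTF...
Step 4: 7 trees catch fire, 5 burn out
  T.TTFT
  TT.F.F
  TTF...
  TF....
  F.....
  TF....
Step 5: 5 trees catch fire, 7 burn out
  T.TF.F
  TT....
  TF....
  F.....
  ......
  F.....
Step 6: 3 trees catch fire, 5 burn out
  T.F...
  TF....
  F.....
  ......
  ......
  ......

T.F...
TF....
F.....
......
......
......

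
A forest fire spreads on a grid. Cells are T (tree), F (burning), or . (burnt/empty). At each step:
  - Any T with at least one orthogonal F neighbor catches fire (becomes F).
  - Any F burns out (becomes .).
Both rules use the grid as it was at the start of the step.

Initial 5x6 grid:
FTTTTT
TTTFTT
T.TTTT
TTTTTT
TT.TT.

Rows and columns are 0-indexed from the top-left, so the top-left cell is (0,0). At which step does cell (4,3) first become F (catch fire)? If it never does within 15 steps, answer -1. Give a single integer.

Step 1: cell (4,3)='T' (+6 fires, +2 burnt)
Step 2: cell (4,3)='T' (+8 fires, +6 burnt)
Step 3: cell (4,3)='F' (+6 fires, +8 burnt)
  -> target ignites at step 3
Step 4: cell (4,3)='.' (+4 fires, +6 burnt)
Step 5: cell (4,3)='.' (+1 fires, +4 burnt)
Step 6: cell (4,3)='.' (+0 fires, +1 burnt)
  fire out at step 6

3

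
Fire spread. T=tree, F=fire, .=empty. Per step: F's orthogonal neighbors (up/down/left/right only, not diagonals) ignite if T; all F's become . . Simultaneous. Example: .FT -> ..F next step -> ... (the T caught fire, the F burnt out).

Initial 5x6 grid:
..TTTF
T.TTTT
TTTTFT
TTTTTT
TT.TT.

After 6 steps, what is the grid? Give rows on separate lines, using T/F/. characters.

Step 1: 6 trees catch fire, 2 burn out
  ..TTF.
  T.TTFF
  TTTF.F
  TTTTFT
  TT.TT.
Step 2: 6 trees catch fire, 6 burn out
  ..TF..
  T.TF..
  TTF...
  TTTF.F
  TT.TF.
Step 3: 5 trees catch fire, 6 burn out
  ..F...
  T.F...
  TF....
  TTF...
  TT.F..
Step 4: 2 trees catch fire, 5 burn out
  ......
  T.....
  F.....
  TF....
  TT....
Step 5: 3 trees catch fire, 2 burn out
  ......
  F.....
  ......
  F.....
  TF....
Step 6: 1 trees catch fire, 3 burn out
  ......
  ......
  ......
  ......
  F.....

......
......
......
......
F.....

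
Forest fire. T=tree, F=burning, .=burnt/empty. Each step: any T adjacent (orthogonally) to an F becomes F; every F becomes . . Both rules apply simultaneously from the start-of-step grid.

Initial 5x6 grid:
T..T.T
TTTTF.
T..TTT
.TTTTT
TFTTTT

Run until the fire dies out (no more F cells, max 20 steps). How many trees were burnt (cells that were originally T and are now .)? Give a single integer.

Answer: 20

Derivation:
Step 1: +5 fires, +2 burnt (F count now 5)
Step 2: +7 fires, +5 burnt (F count now 7)
Step 3: +4 fires, +7 burnt (F count now 4)
Step 4: +2 fires, +4 burnt (F count now 2)
Step 5: +2 fires, +2 burnt (F count now 2)
Step 6: +0 fires, +2 burnt (F count now 0)
Fire out after step 6
Initially T: 21, now '.': 29
Total burnt (originally-T cells now '.'): 20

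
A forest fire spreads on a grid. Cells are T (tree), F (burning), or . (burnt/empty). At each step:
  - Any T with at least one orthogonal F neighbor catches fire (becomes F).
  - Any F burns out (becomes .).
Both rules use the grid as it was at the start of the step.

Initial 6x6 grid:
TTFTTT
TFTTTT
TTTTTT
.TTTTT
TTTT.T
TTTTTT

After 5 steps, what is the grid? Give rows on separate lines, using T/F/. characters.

Step 1: 5 trees catch fire, 2 burn out
  TF.FTT
  F.FTTT
  TFTTTT
  .TTTTT
  TTTT.T
  TTTTTT
Step 2: 6 trees catch fire, 5 burn out
  F...FT
  ...FTT
  F.FTTT
  .FTTTT
  TTTT.T
  TTTTTT
Step 3: 5 trees catch fire, 6 burn out
  .....F
  ....FT
  ...FTT
  ..FTTT
  TFTT.T
  TTTTTT
Step 4: 6 trees catch fire, 5 burn out
  ......
  .....F
  ....FT
  ...FTT
  F.FT.T
  TFTTTT
Step 5: 5 trees catch fire, 6 burn out
  ......
  ......
  .....F
  ....FT
  ...F.T
  F.FTTT

......
......
.....F
....FT
...F.T
F.FTTT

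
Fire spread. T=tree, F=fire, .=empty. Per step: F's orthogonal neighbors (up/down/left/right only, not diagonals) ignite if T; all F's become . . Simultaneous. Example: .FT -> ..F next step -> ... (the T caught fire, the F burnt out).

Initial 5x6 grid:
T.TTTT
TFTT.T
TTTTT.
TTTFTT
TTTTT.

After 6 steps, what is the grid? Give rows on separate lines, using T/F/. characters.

Step 1: 7 trees catch fire, 2 burn out
  T.TTTT
  F.FT.T
  TFTFT.
  TTF.FT
  TTTFT.
Step 2: 10 trees catch fire, 7 burn out
  F.FTTT
  ...F.T
  F.F.F.
  TF...F
  TTF.F.
Step 3: 3 trees catch fire, 10 burn out
  ...FTT
  .....T
  ......
  F.....
  TF....
Step 4: 2 trees catch fire, 3 burn out
  ....FT
  .....T
  ......
  ......
  F.....
Step 5: 1 trees catch fire, 2 burn out
  .....F
  .....T
  ......
  ......
  ......
Step 6: 1 trees catch fire, 1 burn out
  ......
  .....F
  ......
  ......
  ......

......
.....F
......
......
......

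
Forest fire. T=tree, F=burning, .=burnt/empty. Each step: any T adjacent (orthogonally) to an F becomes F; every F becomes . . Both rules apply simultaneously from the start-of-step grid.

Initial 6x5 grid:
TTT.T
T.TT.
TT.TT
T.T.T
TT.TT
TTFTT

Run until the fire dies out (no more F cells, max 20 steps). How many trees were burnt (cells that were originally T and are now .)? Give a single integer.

Step 1: +2 fires, +1 burnt (F count now 2)
Step 2: +4 fires, +2 burnt (F count now 4)
Step 3: +2 fires, +4 burnt (F count now 2)
Step 4: +2 fires, +2 burnt (F count now 2)
Step 5: +2 fires, +2 burnt (F count now 2)
Step 6: +3 fires, +2 burnt (F count now 3)
Step 7: +2 fires, +3 burnt (F count now 2)
Step 8: +2 fires, +2 burnt (F count now 2)
Step 9: +1 fires, +2 burnt (F count now 1)
Step 10: +0 fires, +1 burnt (F count now 0)
Fire out after step 10
Initially T: 22, now '.': 28
Total burnt (originally-T cells now '.'): 20

Answer: 20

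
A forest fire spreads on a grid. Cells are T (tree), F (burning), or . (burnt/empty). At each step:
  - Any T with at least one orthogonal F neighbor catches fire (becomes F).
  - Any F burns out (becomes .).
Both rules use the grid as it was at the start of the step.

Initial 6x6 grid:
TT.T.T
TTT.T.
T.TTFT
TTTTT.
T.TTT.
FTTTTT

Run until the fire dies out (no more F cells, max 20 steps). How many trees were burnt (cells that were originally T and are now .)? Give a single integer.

Step 1: +6 fires, +2 burnt (F count now 6)
Step 2: +5 fires, +6 burnt (F count now 5)
Step 3: +8 fires, +5 burnt (F count now 8)
Step 4: +3 fires, +8 burnt (F count now 3)
Step 5: +2 fires, +3 burnt (F count now 2)
Step 6: +0 fires, +2 burnt (F count now 0)
Fire out after step 6
Initially T: 26, now '.': 34
Total burnt (originally-T cells now '.'): 24

Answer: 24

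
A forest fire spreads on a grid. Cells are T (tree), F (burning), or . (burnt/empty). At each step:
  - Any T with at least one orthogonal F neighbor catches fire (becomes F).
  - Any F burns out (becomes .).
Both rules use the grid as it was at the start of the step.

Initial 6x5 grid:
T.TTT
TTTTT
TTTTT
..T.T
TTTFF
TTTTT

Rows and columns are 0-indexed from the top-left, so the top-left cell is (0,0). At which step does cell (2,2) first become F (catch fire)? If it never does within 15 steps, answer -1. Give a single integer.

Step 1: cell (2,2)='T' (+4 fires, +2 burnt)
Step 2: cell (2,2)='T' (+4 fires, +4 burnt)
Step 3: cell (2,2)='F' (+5 fires, +4 burnt)
  -> target ignites at step 3
Step 4: cell (2,2)='.' (+5 fires, +5 burnt)
Step 5: cell (2,2)='.' (+4 fires, +5 burnt)
Step 6: cell (2,2)='.' (+1 fires, +4 burnt)
Step 7: cell (2,2)='.' (+1 fires, +1 burnt)
Step 8: cell (2,2)='.' (+0 fires, +1 burnt)
  fire out at step 8

3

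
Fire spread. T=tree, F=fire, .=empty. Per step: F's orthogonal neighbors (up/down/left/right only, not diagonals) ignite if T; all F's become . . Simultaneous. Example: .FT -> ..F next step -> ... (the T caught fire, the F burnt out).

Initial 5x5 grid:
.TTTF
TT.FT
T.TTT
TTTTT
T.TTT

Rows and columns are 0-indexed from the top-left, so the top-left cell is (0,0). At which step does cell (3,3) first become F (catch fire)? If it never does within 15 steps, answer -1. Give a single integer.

Step 1: cell (3,3)='T' (+3 fires, +2 burnt)
Step 2: cell (3,3)='F' (+4 fires, +3 burnt)
  -> target ignites at step 2
Step 3: cell (3,3)='.' (+4 fires, +4 burnt)
Step 4: cell (3,3)='.' (+4 fires, +4 burnt)
Step 5: cell (3,3)='.' (+2 fires, +4 burnt)
Step 6: cell (3,3)='.' (+2 fires, +2 burnt)
Step 7: cell (3,3)='.' (+0 fires, +2 burnt)
  fire out at step 7

2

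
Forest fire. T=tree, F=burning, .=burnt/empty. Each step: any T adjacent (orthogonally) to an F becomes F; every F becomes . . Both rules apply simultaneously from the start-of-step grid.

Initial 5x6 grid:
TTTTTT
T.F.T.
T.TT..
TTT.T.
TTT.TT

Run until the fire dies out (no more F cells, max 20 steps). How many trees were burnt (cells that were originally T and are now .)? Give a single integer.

Step 1: +2 fires, +1 burnt (F count now 2)
Step 2: +4 fires, +2 burnt (F count now 4)
Step 3: +4 fires, +4 burnt (F count now 4)
Step 4: +5 fires, +4 burnt (F count now 5)
Step 5: +2 fires, +5 burnt (F count now 2)
Step 6: +0 fires, +2 burnt (F count now 0)
Fire out after step 6
Initially T: 20, now '.': 27
Total burnt (originally-T cells now '.'): 17

Answer: 17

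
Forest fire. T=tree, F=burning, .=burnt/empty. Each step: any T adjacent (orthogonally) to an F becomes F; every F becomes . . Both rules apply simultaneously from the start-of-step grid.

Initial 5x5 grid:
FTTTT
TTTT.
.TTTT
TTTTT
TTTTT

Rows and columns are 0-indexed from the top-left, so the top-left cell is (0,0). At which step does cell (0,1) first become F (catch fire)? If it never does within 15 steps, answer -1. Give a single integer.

Step 1: cell (0,1)='F' (+2 fires, +1 burnt)
  -> target ignites at step 1
Step 2: cell (0,1)='.' (+2 fires, +2 burnt)
Step 3: cell (0,1)='.' (+3 fires, +2 burnt)
Step 4: cell (0,1)='.' (+4 fires, +3 burnt)
Step 5: cell (0,1)='.' (+4 fires, +4 burnt)
Step 6: cell (0,1)='.' (+4 fires, +4 burnt)
Step 7: cell (0,1)='.' (+2 fires, +4 burnt)
Step 8: cell (0,1)='.' (+1 fires, +2 burnt)
Step 9: cell (0,1)='.' (+0 fires, +1 burnt)
  fire out at step 9

1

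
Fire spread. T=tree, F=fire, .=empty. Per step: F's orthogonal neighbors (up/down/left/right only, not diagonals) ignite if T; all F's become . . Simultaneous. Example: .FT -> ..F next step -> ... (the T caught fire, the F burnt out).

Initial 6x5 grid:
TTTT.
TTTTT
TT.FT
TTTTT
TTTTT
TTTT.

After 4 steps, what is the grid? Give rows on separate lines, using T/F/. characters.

Step 1: 3 trees catch fire, 1 burn out
  TTTT.
  TTTFT
  TT..F
  TTTFT
  TTTTT
  TTTT.
Step 2: 6 trees catch fire, 3 burn out
  TTTF.
  TTF.F
  TT...
  TTF.F
  TTTFT
  TTTT.
Step 3: 6 trees catch fire, 6 burn out
  TTF..
  TF...
  TT...
  TF...
  TTF.F
  TTTF.
Step 4: 6 trees catch fire, 6 burn out
  TF...
  F....
  TF...
  F....
  TF...
  TTF..

TF...
F....
TF...
F....
TF...
TTF..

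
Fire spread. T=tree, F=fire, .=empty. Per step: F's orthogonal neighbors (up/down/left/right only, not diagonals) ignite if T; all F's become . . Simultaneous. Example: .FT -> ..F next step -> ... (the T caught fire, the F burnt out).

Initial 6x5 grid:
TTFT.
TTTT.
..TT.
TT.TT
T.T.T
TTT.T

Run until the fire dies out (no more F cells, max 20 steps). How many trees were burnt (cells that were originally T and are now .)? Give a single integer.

Step 1: +3 fires, +1 burnt (F count now 3)
Step 2: +4 fires, +3 burnt (F count now 4)
Step 3: +2 fires, +4 burnt (F count now 2)
Step 4: +1 fires, +2 burnt (F count now 1)
Step 5: +1 fires, +1 burnt (F count now 1)
Step 6: +1 fires, +1 burnt (F count now 1)
Step 7: +1 fires, +1 burnt (F count now 1)
Step 8: +0 fires, +1 burnt (F count now 0)
Fire out after step 8
Initially T: 20, now '.': 23
Total burnt (originally-T cells now '.'): 13

Answer: 13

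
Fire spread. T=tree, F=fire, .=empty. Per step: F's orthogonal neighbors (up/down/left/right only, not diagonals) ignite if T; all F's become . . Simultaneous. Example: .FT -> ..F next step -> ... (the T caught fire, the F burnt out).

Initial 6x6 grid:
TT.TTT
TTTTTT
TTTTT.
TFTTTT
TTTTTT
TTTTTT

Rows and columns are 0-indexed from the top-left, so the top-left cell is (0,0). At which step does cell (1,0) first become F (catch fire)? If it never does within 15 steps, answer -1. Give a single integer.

Step 1: cell (1,0)='T' (+4 fires, +1 burnt)
Step 2: cell (1,0)='T' (+7 fires, +4 burnt)
Step 3: cell (1,0)='F' (+8 fires, +7 burnt)
  -> target ignites at step 3
Step 4: cell (1,0)='.' (+6 fires, +8 burnt)
Step 5: cell (1,0)='.' (+4 fires, +6 burnt)
Step 6: cell (1,0)='.' (+3 fires, +4 burnt)
Step 7: cell (1,0)='.' (+1 fires, +3 burnt)
Step 8: cell (1,0)='.' (+0 fires, +1 burnt)
  fire out at step 8

3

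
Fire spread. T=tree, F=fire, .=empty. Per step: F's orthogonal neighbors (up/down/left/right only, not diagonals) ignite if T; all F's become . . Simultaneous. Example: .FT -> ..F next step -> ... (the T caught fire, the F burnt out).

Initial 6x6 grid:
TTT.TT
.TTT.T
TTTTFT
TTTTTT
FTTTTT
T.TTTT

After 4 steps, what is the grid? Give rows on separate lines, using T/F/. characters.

Step 1: 6 trees catch fire, 2 burn out
  TTT.TT
  .TTT.T
  TTTF.F
  FTTTFT
  .FTTTT
  F.TTTT
Step 2: 9 trees catch fire, 6 burn out
  TTT.TT
  .TTF.F
  FTF...
  .FTF.F
  ..FTFT
  ..TTTT
Step 3: 8 trees catch fire, 9 burn out
  TTT.TF
  .TF...
  .F....
  ..F...
  ...F.F
  ..FTFT
Step 4: 5 trees catch fire, 8 burn out
  TTF.F.
  .F....
  ......
  ......
  ......
  ...F.F

TTF.F.
.F....
......
......
......
...F.F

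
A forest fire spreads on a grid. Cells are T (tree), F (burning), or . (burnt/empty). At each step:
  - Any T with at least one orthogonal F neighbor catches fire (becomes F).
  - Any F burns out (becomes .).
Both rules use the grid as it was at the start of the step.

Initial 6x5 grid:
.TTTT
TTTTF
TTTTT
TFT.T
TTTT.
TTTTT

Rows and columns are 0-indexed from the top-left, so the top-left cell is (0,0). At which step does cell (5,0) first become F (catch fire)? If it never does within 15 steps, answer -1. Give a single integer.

Step 1: cell (5,0)='T' (+7 fires, +2 burnt)
Step 2: cell (5,0)='T' (+10 fires, +7 burnt)
Step 3: cell (5,0)='F' (+6 fires, +10 burnt)
  -> target ignites at step 3
Step 4: cell (5,0)='.' (+1 fires, +6 burnt)
Step 5: cell (5,0)='.' (+1 fires, +1 burnt)
Step 6: cell (5,0)='.' (+0 fires, +1 burnt)
  fire out at step 6

3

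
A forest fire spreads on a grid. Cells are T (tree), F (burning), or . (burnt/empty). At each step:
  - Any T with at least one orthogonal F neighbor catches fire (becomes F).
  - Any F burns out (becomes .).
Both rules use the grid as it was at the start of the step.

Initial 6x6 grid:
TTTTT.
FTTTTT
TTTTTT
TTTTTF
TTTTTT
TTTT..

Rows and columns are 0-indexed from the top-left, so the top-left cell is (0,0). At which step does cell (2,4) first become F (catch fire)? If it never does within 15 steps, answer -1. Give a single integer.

Step 1: cell (2,4)='T' (+6 fires, +2 burnt)
Step 2: cell (2,4)='F' (+8 fires, +6 burnt)
  -> target ignites at step 2
Step 3: cell (2,4)='.' (+9 fires, +8 burnt)
Step 4: cell (2,4)='.' (+6 fires, +9 burnt)
Step 5: cell (2,4)='.' (+2 fires, +6 burnt)
Step 6: cell (2,4)='.' (+0 fires, +2 burnt)
  fire out at step 6

2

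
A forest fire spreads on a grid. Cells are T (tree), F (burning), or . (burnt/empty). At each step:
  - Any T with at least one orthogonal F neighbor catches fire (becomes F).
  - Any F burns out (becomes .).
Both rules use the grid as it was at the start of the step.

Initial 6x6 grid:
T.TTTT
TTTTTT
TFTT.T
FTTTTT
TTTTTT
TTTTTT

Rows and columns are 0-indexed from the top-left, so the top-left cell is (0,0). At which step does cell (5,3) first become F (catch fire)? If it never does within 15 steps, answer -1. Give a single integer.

Step 1: cell (5,3)='T' (+5 fires, +2 burnt)
Step 2: cell (5,3)='T' (+6 fires, +5 burnt)
Step 3: cell (5,3)='T' (+6 fires, +6 burnt)
Step 4: cell (5,3)='T' (+5 fires, +6 burnt)
Step 5: cell (5,3)='F' (+5 fires, +5 burnt)
  -> target ignites at step 5
Step 6: cell (5,3)='.' (+4 fires, +5 burnt)
Step 7: cell (5,3)='.' (+1 fires, +4 burnt)
Step 8: cell (5,3)='.' (+0 fires, +1 burnt)
  fire out at step 8

5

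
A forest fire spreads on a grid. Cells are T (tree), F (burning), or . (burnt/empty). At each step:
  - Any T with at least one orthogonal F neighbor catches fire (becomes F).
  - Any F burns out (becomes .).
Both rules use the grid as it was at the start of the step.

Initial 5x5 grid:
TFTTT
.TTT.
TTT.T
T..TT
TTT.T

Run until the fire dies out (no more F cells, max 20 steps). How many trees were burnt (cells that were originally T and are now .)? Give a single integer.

Step 1: +3 fires, +1 burnt (F count now 3)
Step 2: +3 fires, +3 burnt (F count now 3)
Step 3: +4 fires, +3 burnt (F count now 4)
Step 4: +1 fires, +4 burnt (F count now 1)
Step 5: +1 fires, +1 burnt (F count now 1)
Step 6: +1 fires, +1 burnt (F count now 1)
Step 7: +1 fires, +1 burnt (F count now 1)
Step 8: +0 fires, +1 burnt (F count now 0)
Fire out after step 8
Initially T: 18, now '.': 21
Total burnt (originally-T cells now '.'): 14

Answer: 14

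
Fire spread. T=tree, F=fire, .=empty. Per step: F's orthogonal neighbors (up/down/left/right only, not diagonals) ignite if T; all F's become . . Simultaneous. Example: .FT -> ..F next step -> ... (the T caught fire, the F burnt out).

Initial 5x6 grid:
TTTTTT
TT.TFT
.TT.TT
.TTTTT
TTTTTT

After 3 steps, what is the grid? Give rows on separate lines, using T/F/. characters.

Step 1: 4 trees catch fire, 1 burn out
  TTTTFT
  TT.F.F
  .TT.FT
  .TTTTT
  TTTTTT
Step 2: 4 trees catch fire, 4 burn out
  TTTF.F
  TT....
  .TT..F
  .TTTFT
  TTTTTT
Step 3: 4 trees catch fire, 4 burn out
  TTF...
  TT....
  .TT...
  .TTF.F
  TTTTFT

TTF...
TT....
.TT...
.TTF.F
TTTTFT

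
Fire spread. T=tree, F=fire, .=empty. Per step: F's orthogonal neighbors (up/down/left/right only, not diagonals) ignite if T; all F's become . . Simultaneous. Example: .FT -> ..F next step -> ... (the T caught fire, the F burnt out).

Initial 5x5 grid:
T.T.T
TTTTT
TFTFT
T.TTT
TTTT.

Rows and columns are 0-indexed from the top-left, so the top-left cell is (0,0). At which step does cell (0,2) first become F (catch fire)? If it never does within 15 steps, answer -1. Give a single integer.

Step 1: cell (0,2)='T' (+6 fires, +2 burnt)
Step 2: cell (0,2)='T' (+7 fires, +6 burnt)
Step 3: cell (0,2)='F' (+5 fires, +7 burnt)
  -> target ignites at step 3
Step 4: cell (0,2)='.' (+1 fires, +5 burnt)
Step 5: cell (0,2)='.' (+0 fires, +1 burnt)
  fire out at step 5

3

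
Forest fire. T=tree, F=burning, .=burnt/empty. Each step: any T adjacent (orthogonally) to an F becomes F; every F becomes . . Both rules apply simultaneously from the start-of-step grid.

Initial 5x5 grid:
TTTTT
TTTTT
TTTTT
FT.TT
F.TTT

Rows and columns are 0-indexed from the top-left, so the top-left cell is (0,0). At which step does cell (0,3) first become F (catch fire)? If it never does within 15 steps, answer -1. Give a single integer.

Step 1: cell (0,3)='T' (+2 fires, +2 burnt)
Step 2: cell (0,3)='T' (+2 fires, +2 burnt)
Step 3: cell (0,3)='T' (+3 fires, +2 burnt)
Step 4: cell (0,3)='T' (+3 fires, +3 burnt)
Step 5: cell (0,3)='T' (+4 fires, +3 burnt)
Step 6: cell (0,3)='F' (+4 fires, +4 burnt)
  -> target ignites at step 6
Step 7: cell (0,3)='.' (+3 fires, +4 burnt)
Step 8: cell (0,3)='.' (+0 fires, +3 burnt)
  fire out at step 8

6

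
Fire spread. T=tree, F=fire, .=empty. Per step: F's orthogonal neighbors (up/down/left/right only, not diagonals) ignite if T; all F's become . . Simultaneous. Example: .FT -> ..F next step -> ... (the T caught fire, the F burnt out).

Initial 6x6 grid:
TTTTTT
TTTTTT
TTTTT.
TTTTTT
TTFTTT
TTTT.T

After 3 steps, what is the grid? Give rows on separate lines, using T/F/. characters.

Step 1: 4 trees catch fire, 1 burn out
  TTTTTT
  TTTTTT
  TTTTT.
  TTFTTT
  TF.FTT
  TTFT.T
Step 2: 7 trees catch fire, 4 burn out
  TTTTTT
  TTTTTT
  TTFTT.
  TF.FTT
  F...FT
  TF.F.T
Step 3: 7 trees catch fire, 7 burn out
  TTTTTT
  TTFTTT
  TF.FT.
  F...FT
  .....F
  F....T

TTTTTT
TTFTTT
TF.FT.
F...FT
.....F
F....T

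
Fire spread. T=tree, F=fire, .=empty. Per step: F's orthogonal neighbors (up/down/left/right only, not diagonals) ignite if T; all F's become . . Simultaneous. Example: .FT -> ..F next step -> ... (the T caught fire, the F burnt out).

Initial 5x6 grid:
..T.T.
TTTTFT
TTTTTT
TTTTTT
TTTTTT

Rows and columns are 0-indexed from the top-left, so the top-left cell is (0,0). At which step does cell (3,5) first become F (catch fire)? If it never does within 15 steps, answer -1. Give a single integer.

Step 1: cell (3,5)='T' (+4 fires, +1 burnt)
Step 2: cell (3,5)='T' (+4 fires, +4 burnt)
Step 3: cell (3,5)='F' (+6 fires, +4 burnt)
  -> target ignites at step 3
Step 4: cell (3,5)='.' (+5 fires, +6 burnt)
Step 5: cell (3,5)='.' (+3 fires, +5 burnt)
Step 6: cell (3,5)='.' (+2 fires, +3 burnt)
Step 7: cell (3,5)='.' (+1 fires, +2 burnt)
Step 8: cell (3,5)='.' (+0 fires, +1 burnt)
  fire out at step 8

3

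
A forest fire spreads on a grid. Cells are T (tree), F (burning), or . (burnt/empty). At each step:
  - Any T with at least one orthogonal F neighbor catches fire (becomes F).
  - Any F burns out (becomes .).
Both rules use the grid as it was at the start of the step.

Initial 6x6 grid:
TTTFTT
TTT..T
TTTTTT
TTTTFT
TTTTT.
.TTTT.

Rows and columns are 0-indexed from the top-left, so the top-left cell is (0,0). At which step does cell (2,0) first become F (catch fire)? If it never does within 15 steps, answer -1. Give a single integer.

Step 1: cell (2,0)='T' (+6 fires, +2 burnt)
Step 2: cell (2,0)='T' (+8 fires, +6 burnt)
Step 3: cell (2,0)='T' (+7 fires, +8 burnt)
Step 4: cell (2,0)='T' (+5 fires, +7 burnt)
Step 5: cell (2,0)='F' (+3 fires, +5 burnt)
  -> target ignites at step 5
Step 6: cell (2,0)='.' (+0 fires, +3 burnt)
  fire out at step 6

5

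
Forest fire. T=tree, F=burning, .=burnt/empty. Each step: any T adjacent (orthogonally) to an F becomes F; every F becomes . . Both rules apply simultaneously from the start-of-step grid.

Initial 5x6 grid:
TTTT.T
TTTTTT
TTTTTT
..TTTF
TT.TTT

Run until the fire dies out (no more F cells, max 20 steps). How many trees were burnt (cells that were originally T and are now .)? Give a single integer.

Answer: 23

Derivation:
Step 1: +3 fires, +1 burnt (F count now 3)
Step 2: +4 fires, +3 burnt (F count now 4)
Step 3: +5 fires, +4 burnt (F count now 5)
Step 4: +2 fires, +5 burnt (F count now 2)
Step 5: +3 fires, +2 burnt (F count now 3)
Step 6: +3 fires, +3 burnt (F count now 3)
Step 7: +2 fires, +3 burnt (F count now 2)
Step 8: +1 fires, +2 burnt (F count now 1)
Step 9: +0 fires, +1 burnt (F count now 0)
Fire out after step 9
Initially T: 25, now '.': 28
Total burnt (originally-T cells now '.'): 23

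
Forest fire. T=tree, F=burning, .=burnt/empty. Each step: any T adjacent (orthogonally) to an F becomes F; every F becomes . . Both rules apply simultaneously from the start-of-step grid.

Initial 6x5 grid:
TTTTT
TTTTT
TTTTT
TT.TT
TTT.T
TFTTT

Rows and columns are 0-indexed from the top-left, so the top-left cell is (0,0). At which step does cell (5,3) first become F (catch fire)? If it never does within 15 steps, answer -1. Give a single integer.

Step 1: cell (5,3)='T' (+3 fires, +1 burnt)
Step 2: cell (5,3)='F' (+4 fires, +3 burnt)
  -> target ignites at step 2
Step 3: cell (5,3)='.' (+3 fires, +4 burnt)
Step 4: cell (5,3)='.' (+4 fires, +3 burnt)
Step 5: cell (5,3)='.' (+5 fires, +4 burnt)
Step 6: cell (5,3)='.' (+5 fires, +5 burnt)
Step 7: cell (5,3)='.' (+2 fires, +5 burnt)
Step 8: cell (5,3)='.' (+1 fires, +2 burnt)
Step 9: cell (5,3)='.' (+0 fires, +1 burnt)
  fire out at step 9

2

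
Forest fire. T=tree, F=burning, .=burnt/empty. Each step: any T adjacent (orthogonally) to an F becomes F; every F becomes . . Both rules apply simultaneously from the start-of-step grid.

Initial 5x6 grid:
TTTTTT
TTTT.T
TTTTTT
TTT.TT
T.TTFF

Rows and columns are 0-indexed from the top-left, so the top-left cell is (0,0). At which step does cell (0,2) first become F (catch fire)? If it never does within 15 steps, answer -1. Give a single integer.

Step 1: cell (0,2)='T' (+3 fires, +2 burnt)
Step 2: cell (0,2)='T' (+3 fires, +3 burnt)
Step 3: cell (0,2)='T' (+3 fires, +3 burnt)
Step 4: cell (0,2)='T' (+4 fires, +3 burnt)
Step 5: cell (0,2)='T' (+5 fires, +4 burnt)
Step 6: cell (0,2)='F' (+4 fires, +5 burnt)
  -> target ignites at step 6
Step 7: cell (0,2)='.' (+2 fires, +4 burnt)
Step 8: cell (0,2)='.' (+1 fires, +2 burnt)
Step 9: cell (0,2)='.' (+0 fires, +1 burnt)
  fire out at step 9

6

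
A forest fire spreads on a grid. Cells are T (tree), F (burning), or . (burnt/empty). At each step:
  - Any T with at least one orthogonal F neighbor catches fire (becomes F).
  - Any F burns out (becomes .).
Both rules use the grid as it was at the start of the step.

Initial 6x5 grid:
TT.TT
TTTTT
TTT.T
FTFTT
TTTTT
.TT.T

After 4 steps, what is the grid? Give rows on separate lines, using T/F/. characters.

Step 1: 6 trees catch fire, 2 burn out
  TT.TT
  TTTTT
  FTF.T
  .F.FT
  FTFTT
  .TT.T
Step 2: 7 trees catch fire, 6 burn out
  TT.TT
  FTFTT
  .F..T
  ....F
  .F.FT
  .TF.T
Step 3: 6 trees catch fire, 7 burn out
  FT.TT
  .F.FT
  ....F
  .....
  ....F
  .F..T
Step 4: 4 trees catch fire, 6 burn out
  .F.FT
  ....F
  .....
  .....
  .....
  ....F

.F.FT
....F
.....
.....
.....
....F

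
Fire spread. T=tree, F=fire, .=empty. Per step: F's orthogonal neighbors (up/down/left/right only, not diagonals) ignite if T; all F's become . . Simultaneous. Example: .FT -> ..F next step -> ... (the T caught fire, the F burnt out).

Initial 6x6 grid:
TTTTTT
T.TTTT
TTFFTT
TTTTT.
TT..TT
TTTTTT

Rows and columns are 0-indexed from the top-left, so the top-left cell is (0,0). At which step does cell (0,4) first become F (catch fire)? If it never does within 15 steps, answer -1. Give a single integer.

Step 1: cell (0,4)='T' (+6 fires, +2 burnt)
Step 2: cell (0,4)='T' (+7 fires, +6 burnt)
Step 3: cell (0,4)='F' (+7 fires, +7 burnt)
  -> target ignites at step 3
Step 4: cell (0,4)='.' (+6 fires, +7 burnt)
Step 5: cell (0,4)='.' (+4 fires, +6 burnt)
Step 6: cell (0,4)='.' (+0 fires, +4 burnt)
  fire out at step 6

3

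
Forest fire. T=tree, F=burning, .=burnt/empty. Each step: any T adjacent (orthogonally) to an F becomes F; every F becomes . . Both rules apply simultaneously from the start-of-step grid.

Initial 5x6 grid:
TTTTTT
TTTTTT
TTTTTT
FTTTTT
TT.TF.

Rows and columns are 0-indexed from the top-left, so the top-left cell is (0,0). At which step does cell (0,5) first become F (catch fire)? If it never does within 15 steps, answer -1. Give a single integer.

Step 1: cell (0,5)='T' (+5 fires, +2 burnt)
Step 2: cell (0,5)='T' (+7 fires, +5 burnt)
Step 3: cell (0,5)='T' (+6 fires, +7 burnt)
Step 4: cell (0,5)='T' (+5 fires, +6 burnt)
Step 5: cell (0,5)='F' (+3 fires, +5 burnt)
  -> target ignites at step 5
Step 6: cell (0,5)='.' (+0 fires, +3 burnt)
  fire out at step 6

5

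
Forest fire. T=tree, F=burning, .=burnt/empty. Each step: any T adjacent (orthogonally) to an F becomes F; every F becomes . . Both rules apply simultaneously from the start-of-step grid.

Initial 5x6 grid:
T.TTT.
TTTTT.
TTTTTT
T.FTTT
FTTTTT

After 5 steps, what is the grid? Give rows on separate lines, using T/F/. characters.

Step 1: 5 trees catch fire, 2 burn out
  T.TTT.
  TTTTT.
  TTFTTT
  F..FTT
  .FFTTT
Step 2: 6 trees catch fire, 5 burn out
  T.TTT.
  TTFTT.
  FF.FTT
  ....FT
  ...FTT
Step 3: 7 trees catch fire, 6 burn out
  T.FTT.
  FF.FT.
  ....FT
  .....F
  ....FT
Step 4: 5 trees catch fire, 7 burn out
  F..FT.
  ....F.
  .....F
  ......
  .....F
Step 5: 1 trees catch fire, 5 burn out
  ....F.
  ......
  ......
  ......
  ......

....F.
......
......
......
......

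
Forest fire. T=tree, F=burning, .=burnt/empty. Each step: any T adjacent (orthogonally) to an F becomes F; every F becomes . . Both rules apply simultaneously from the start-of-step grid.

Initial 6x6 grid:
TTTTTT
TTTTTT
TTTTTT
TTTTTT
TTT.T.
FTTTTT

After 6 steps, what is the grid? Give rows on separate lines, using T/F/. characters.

Step 1: 2 trees catch fire, 1 burn out
  TTTTTT
  TTTTTT
  TTTTTT
  TTTTTT
  FTT.T.
  .FTTTT
Step 2: 3 trees catch fire, 2 burn out
  TTTTTT
  TTTTTT
  TTTTTT
  FTTTTT
  .FT.T.
  ..FTTT
Step 3: 4 trees catch fire, 3 burn out
  TTTTTT
  TTTTTT
  FTTTTT
  .FTTTT
  ..F.T.
  ...FTT
Step 4: 4 trees catch fire, 4 burn out
  TTTTTT
  FTTTTT
  .FTTTT
  ..FTTT
  ....T.
  ....FT
Step 5: 6 trees catch fire, 4 burn out
  FTTTTT
  .FTTTT
  ..FTTT
  ...FTT
  ....F.
  .....F
Step 6: 4 trees catch fire, 6 burn out
  .FTTTT
  ..FTTT
  ...FTT
  ....FT
  ......
  ......

.FTTTT
..FTTT
...FTT
....FT
......
......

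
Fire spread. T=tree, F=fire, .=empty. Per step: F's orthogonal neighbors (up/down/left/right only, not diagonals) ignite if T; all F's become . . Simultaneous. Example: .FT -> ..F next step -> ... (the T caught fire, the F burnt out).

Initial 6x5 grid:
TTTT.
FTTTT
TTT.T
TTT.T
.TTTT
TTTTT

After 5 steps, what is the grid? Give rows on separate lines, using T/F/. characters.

Step 1: 3 trees catch fire, 1 burn out
  FTTT.
  .FTTT
  FTT.T
  TTT.T
  .TTTT
  TTTTT
Step 2: 4 trees catch fire, 3 burn out
  .FTT.
  ..FTT
  .FT.T
  FTT.T
  .TTTT
  TTTTT
Step 3: 4 trees catch fire, 4 burn out
  ..FT.
  ...FT
  ..F.T
  .FT.T
  .TTTT
  TTTTT
Step 4: 4 trees catch fire, 4 burn out
  ...F.
  ....F
  ....T
  ..F.T
  .FTTT
  TTTTT
Step 5: 3 trees catch fire, 4 burn out
  .....
  .....
  ....F
  ....T
  ..FTT
  TFTTT

.....
.....
....F
....T
..FTT
TFTTT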